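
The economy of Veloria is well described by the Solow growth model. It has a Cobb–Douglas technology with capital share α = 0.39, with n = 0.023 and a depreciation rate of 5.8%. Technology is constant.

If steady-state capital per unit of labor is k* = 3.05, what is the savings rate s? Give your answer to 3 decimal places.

Steady state requires s·f(k) = (n + δ)·k, i.e. s·k^α = (n + δ)·k.
So s / (n + δ) = (k*)^(1−α) = 3.05^0.61 = 1.9743.
Therefore s = 1.9743 × (n + δ) = 1.9743 × 0.081 = 0.1599.

s ≈ 0.160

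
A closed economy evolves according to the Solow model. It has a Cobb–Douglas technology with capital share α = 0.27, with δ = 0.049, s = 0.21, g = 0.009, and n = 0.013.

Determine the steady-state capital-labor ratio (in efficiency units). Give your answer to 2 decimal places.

k* ≈ 4.42

At the steady state, Δk = 0, so s·k^α = (n + g + δ)·k.
Dividing both sides by k: k^(1−α) = s / (n + g + δ).
k^0.73 = 0.21 / (0.013 + 0.009 + 0.049) = 0.21 / 0.071 = 2.9577
k* = 2.9577^(1/0.73) ≈ 4.4172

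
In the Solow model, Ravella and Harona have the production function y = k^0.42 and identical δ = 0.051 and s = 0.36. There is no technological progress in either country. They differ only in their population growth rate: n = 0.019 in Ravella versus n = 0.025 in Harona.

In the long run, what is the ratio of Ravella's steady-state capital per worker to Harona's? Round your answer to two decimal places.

k*_R / k*_H ≈ 1.15

Steady-state k* = [s/(n + δ)]^(1/(1−α)), so the ratio is [ (s_R/(n + δ)_R) / (s_H/(n + δ)_H) ]^1.7241.
s_R/(n + δ)_R = 0.36/0.070 = 5.1429; s_H/(n + δ)_H = 0.36/0.076 = 4.7368.
Ratio = (5.1429/4.7368)^1.7241 = 1.0857^1.7241 ≈ 1.1523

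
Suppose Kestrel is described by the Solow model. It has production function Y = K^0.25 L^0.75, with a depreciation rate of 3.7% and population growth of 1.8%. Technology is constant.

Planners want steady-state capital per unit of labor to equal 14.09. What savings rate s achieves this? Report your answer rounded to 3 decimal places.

At the steady state, Δk = 0, so s·k^α = (n + δ)·k.
So s / (n + δ) = (k*)^(1−α) = 14.09^0.75 = 7.2725.
Therefore s = 7.2725 × (n + δ) = 7.2725 × 0.055 = 0.4000.

s ≈ 0.400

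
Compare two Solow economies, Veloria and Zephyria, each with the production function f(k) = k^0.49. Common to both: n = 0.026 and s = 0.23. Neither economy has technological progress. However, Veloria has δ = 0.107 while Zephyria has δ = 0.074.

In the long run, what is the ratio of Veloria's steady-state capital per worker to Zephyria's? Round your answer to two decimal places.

Steady-state k* = [s/(n + δ)]^(1/(1−α)), so the ratio is [ (s_V/(n + δ)_V) / (s_Z/(n + δ)_Z) ]^1.9608.
s_V/(n + δ)_V = 0.23/0.133 = 1.7293; s_Z/(n + δ)_Z = 0.23/0.100 = 2.3000.
Ratio = (1.7293/2.3000)^1.9608 = 0.7519^1.9608 ≈ 0.5717

k*_V / k*_Z ≈ 0.57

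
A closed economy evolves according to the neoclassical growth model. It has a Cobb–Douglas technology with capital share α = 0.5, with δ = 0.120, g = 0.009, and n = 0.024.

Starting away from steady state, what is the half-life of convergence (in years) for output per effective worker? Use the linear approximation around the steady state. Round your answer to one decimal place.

t_½ ≈ 9.1 years

Near the steady state the convergence rate is λ = (1 − α)(n + g + δ).
λ = (1 − 0.5) × 0.153 = 0.5 × 0.153 = 0.0765
Half-life = ln 2 / λ = 0.6931 / 0.0765 ≈ 9.06 years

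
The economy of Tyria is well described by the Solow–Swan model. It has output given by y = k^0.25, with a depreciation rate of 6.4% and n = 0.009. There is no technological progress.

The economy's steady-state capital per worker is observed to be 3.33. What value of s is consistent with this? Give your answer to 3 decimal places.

Steady state requires s·f(k) = (n + δ)·k, i.e. s·k^α = (n + δ)·k.
So s / (n + δ) = (k*)^(1−α) = 3.33^0.75 = 2.4651.
Therefore s = 2.4651 × (n + δ) = 2.4651 × 0.073 = 0.1800.

s ≈ 0.180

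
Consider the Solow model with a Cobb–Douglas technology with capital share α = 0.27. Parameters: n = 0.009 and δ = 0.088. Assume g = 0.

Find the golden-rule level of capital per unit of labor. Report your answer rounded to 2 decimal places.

k_gold ≈ 4.06

The golden rule sets f'(k) = n + δ, i.e. α·k^(α−1) = n + δ.
So k^(1−α) = α / (n + δ) = 0.27 / 0.097 = 2.7835.
k_gold = 2.7835^(1/0.73) ≈ 4.0647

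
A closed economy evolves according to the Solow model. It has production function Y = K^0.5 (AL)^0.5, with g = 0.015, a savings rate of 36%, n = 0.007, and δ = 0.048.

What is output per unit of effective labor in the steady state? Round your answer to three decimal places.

y* ≈ 5.143

Steady state requires s·f(k) = (n + g + δ)·k, i.e. s·k^α = (n + g + δ)·k.
Dividing both sides by k: k^(1−α) = s / (n + g + δ).
k^0.5 = 0.36 / (0.007 + 0.015 + 0.048) = 0.36 / 0.070 = 5.1429
k* = 5.1429^(1/0.5) ≈ 26.4494
y* = (k*)^α = 26.4494^0.5 ≈ 5.1429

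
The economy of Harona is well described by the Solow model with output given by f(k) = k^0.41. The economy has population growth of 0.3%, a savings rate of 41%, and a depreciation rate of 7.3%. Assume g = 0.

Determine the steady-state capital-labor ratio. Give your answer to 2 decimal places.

In steady state, investment equals break-even investment: s·k^α = (n + δ)·k.
Dividing both sides by k: k^(1−α) = s / (n + δ).
k^0.59 = 0.41 / (0.003 + 0.073) = 0.41 / 0.076 = 5.3947
k* = 5.3947^(1/0.59) ≈ 17.4029

k* = 17.40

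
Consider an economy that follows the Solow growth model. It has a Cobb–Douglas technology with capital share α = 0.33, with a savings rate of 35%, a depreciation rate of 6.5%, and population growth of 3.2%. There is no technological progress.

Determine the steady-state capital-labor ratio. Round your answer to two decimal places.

At the steady state, Δk = 0, so s·k^α = (n + δ)·k.
Dividing both sides by k: k^(1−α) = s / (n + δ).
k^0.67 = 0.35 / (0.032 + 0.065) = 0.35 / 0.097 = 3.6082
k* = 3.6082^(1/0.67) ≈ 6.7885

k* = 6.79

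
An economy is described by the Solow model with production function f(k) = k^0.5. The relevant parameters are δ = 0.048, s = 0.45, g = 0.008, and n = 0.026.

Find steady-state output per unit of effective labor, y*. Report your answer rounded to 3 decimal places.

y* = 5.488

Steady state requires s·f(k) = (n + g + δ)·k, i.e. s·k^α = (n + g + δ)·k.
Dividing both sides by k: k^(1−α) = s / (n + g + δ).
k^0.5 = 0.45 / (0.026 + 0.008 + 0.048) = 0.45 / 0.082 = 5.4878
k* = 5.4878^(1/0.5) ≈ 30.1159
y* = (k*)^α = 30.1159^0.5 ≈ 5.4878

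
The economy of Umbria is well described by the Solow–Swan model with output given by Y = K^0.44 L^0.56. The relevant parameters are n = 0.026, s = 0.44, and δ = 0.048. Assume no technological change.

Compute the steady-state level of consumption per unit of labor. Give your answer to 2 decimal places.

c* = 2.27

In steady state, investment equals break-even investment: s·k^α = (n + δ)·k.
Rearranging, k^(1−α) = s / (n + δ).
k^0.56 = 0.44 / (0.026 + 0.048) = 0.44 / 0.074 = 5.9459
k* = 5.9459^(1/0.56) ≈ 24.1286
y* = (k*)^α = 24.1286^0.44 ≈ 4.0580
c* = (1 − s)·y* = (1 − 0.44) × 4.0580 ≈ 2.2725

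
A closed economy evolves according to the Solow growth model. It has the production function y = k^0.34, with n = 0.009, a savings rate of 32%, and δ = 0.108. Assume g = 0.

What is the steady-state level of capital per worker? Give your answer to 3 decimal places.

k* ≈ 4.593

In steady state, investment equals break-even investment: s·k^α = (n + δ)·k.
Dividing both sides by k: k^(1−α) = s / (n + δ).
k^0.66 = 0.32 / (0.009 + 0.108) = 0.32 / 0.117 = 2.7350
k* = 2.7350^(1/0.66) ≈ 4.5926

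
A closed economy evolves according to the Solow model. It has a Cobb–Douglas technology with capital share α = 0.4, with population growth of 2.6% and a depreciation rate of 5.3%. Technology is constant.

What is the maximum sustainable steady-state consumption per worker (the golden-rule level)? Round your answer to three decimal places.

c_gold ≈ 1.769

At the golden rule, f'(k) = n + δ, so α·k^(α−1) = n + δ and k_gold = (α/(n + δ))^(1/(1−α)).
k_gold = (0.4/0.079)^(1/0.6) = 5.0633^1.6667 ≈ 14.9307
c_gold = f(k_gold) − (n + δ)·k_gold = 2.9487 − 0.079×14.9307 ≈ 1.7692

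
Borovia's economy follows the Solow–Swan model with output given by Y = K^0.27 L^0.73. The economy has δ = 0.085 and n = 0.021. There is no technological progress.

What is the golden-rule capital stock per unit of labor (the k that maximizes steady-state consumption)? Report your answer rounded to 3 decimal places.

k_gold ≈ 3.600

The golden rule sets f'(k) = n + δ, i.e. α·k^(α−1) = n + δ.
So k^(1−α) = α / (n + δ) = 0.27 / 0.106 = 2.5472.
k_gold = 2.5472^(1/0.73) ≈ 3.5996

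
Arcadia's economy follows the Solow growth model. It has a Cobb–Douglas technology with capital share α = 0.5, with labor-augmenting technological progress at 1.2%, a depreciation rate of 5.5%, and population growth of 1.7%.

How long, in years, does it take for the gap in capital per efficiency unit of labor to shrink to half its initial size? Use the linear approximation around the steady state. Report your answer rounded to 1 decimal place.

t_½ ≈ 16.5 years

Near the steady state the convergence rate is λ = (1 − α)(n + g + δ).
λ = (1 − 0.5) × 0.084 = 0.5 × 0.084 = 0.0420
Half-life = ln 2 / λ = 0.6931 / 0.0420 ≈ 16.50 years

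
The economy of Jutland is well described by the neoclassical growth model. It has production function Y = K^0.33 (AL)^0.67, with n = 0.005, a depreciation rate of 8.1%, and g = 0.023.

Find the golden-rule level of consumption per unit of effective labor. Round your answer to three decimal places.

At the golden rule, f'(k) = n + g + δ, so α·k^(α−1) = n + g + δ and k_gold = (α/(n + g + δ))^(1/(1−α)).
k_gold = (0.33/0.109)^(1/0.67) = 3.0275^1.4925 ≈ 5.2242
c_gold = f(k_gold) − (n + g + δ)·k_gold = 1.7256 − 0.109×5.2242 ≈ 1.1562

c_gold ≈ 1.156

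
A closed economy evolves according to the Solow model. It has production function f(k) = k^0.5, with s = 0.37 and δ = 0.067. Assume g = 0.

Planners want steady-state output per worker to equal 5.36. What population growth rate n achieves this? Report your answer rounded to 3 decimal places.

Steady state requires s·f(k) = (n + δ)·k, i.e. s·k^α = (n + δ)·k.
Since y* = [s/(n + δ)]^(α/(1−α)), we have s/(n + δ) = (y*)^((1−α)/α) = 5.36^1 = 5.3600.
Therefore n + δ = s / 5.3600 = 0.37 / 5.3600 = 0.0690, so n = 0.0690 − 0.067 = 0.0020.

n ≈ 0.002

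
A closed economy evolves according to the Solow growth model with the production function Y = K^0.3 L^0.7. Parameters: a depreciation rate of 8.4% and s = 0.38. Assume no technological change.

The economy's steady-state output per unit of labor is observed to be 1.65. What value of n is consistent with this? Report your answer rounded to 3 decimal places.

In steady state, investment equals break-even investment: s·k^α = (n + δ)·k.
Since y* = [s/(n + δ)]^(α/(1−α)), we have s/(n + δ) = (y*)^((1−α)/α) = 1.65^2.3333 = 3.2170.
Therefore n + δ = s / 3.2170 = 0.38 / 3.2170 = 0.1181, so n = 0.1181 − 0.084 = 0.0341.

n ≈ 0.034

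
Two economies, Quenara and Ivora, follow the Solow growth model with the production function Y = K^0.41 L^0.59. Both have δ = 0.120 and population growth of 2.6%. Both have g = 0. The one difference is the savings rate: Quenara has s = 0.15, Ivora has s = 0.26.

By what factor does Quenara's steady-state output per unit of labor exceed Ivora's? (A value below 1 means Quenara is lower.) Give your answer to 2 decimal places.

y*_Q / y*_I ≈ 0.68

Steady-state y* = [s/(n + δ)]^(α/(1−α)), so the ratio is [ (s_Q/(n + δ)_Q) / (s_I/(n + δ)_I) ]^0.6949.
s_Q/(n + δ)_Q = 0.15/0.146 = 1.0274; s_I/(n + δ)_I = 0.26/0.146 = 1.7808.
Ratio = (1.0274/1.7808)^0.6949 = 0.5769^0.6949 ≈ 0.6823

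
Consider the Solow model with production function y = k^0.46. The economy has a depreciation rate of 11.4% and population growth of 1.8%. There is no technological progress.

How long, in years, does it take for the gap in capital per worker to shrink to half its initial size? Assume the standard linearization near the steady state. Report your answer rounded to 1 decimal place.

Near the steady state the convergence rate is λ = (1 − α)(n + δ).
λ = (1 − 0.46) × 0.132 = 0.54 × 0.132 = 0.07128
Half-life = ln 2 / λ = 0.6931 / 0.07128 ≈ 9.72 years

t_½ ≈ 9.7 years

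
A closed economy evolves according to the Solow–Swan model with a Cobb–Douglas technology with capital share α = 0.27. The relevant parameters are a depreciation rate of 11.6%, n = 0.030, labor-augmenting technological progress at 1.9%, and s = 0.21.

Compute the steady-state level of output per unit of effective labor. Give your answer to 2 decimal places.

y* = 1.09

Steady state requires s·f(k) = (n + g + δ)·k, i.e. s·k^α = (n + g + δ)·k.
Dividing both sides by k: k^(1−α) = s / (n + g + δ).
k^0.73 = 0.21 / (0.030 + 0.019 + 0.116) = 0.21 / 0.165 = 1.2727
k* = 1.2727^(1/0.73) ≈ 1.3914
y* = (k*)^α = 1.3914^0.27 ≈ 1.0933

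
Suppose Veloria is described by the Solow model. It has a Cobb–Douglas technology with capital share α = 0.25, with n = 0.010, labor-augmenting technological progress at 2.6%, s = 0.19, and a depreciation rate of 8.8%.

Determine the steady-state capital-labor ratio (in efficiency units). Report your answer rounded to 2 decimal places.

k* ≈ 1.77

Steady state requires s·f(k) = (n + g + δ)·k, i.e. s·k^α = (n + g + δ)·k.
Dividing both sides by k: k^(1−α) = s / (n + g + δ).
k^0.75 = 0.19 / (0.010 + 0.026 + 0.088) = 0.19 / 0.124 = 1.5323
k* = 1.5323^(1/0.75) ≈ 1.7665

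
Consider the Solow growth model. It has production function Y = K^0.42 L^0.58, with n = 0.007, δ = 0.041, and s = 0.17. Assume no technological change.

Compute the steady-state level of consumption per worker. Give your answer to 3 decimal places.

In steady state, investment equals break-even investment: s·k^α = (n + δ)·k.
Rearranging, k^(1−α) = s / (n + δ).
k^0.58 = 0.17 / (0.007 + 0.041) = 0.17 / 0.048 = 3.5417
k* = 3.5417^(1/0.58) ≈ 8.8495
y* = (k*)^α = 8.8495^0.42 ≈ 2.4987
c* = (1 − s)·y* = (1 − 0.17) × 2.4987 ≈ 2.0739

c* = 2.074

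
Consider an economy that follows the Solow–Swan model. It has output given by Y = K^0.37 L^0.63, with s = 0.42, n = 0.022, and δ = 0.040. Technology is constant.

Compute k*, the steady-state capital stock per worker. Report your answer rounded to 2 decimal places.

In steady state, investment equals break-even investment: s·k^α = (n + δ)·k.
Dividing both sides by k: k^(1−α) = s / (n + δ).
k^0.63 = 0.42 / (0.022 + 0.040) = 0.42 / 0.062 = 6.7742
k* = 6.7742^(1/0.63) ≈ 20.8364

k* = 20.84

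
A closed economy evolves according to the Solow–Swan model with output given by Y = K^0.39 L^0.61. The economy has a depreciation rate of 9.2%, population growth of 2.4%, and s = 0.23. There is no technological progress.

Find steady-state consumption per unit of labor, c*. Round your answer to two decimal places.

At the steady state, Δk = 0, so s·k^α = (n + δ)·k.
Dividing both sides by k: k^(1−α) = s / (n + δ).
k^0.61 = 0.23 / (0.024 + 0.092) = 0.23 / 0.116 = 1.9828
k* = 1.9828^(1/0.61) ≈ 3.0714
y* = (k*)^α = 3.0714^0.39 ≈ 1.5490
c* = (1 − s)·y* = (1 − 0.23) × 1.5490 ≈ 1.1927

c* ≈ 1.19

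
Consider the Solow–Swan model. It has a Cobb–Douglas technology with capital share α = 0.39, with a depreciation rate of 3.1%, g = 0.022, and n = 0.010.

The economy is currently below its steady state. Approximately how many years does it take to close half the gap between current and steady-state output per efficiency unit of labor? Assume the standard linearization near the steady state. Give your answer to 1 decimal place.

Near the steady state the convergence rate is λ = (1 − α)(n + g + δ).
λ = (1 − 0.39) × 0.063 = 0.61 × 0.063 = 0.03843
Half-life = ln 2 / λ = 0.6931 / 0.03843 ≈ 18.04 years

half-life ≈ 18.0 years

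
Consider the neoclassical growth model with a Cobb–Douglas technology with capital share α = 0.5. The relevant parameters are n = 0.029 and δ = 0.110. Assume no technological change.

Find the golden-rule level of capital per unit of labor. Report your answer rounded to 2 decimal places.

The golden rule sets f'(k) = n + δ, i.e. α·k^(α−1) = n + δ.
So k^(1−α) = α / (n + δ) = 0.5 / 0.139 = 3.5971.
k_gold = 3.5971^(1/0.5) ≈ 12.9391

k_gold ≈ 12.94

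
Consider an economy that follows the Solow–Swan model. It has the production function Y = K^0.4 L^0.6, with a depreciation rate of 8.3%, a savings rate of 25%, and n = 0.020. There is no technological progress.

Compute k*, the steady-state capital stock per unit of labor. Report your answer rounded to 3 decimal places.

k* = 4.384

In steady state, investment equals break-even investment: s·k^α = (n + δ)·k.
Rearranging, k^(1−α) = s / (n + δ).
k^0.6 = 0.25 / (0.020 + 0.083) = 0.25 / 0.103 = 2.4272
k* = 2.4272^(1/0.6) ≈ 4.3837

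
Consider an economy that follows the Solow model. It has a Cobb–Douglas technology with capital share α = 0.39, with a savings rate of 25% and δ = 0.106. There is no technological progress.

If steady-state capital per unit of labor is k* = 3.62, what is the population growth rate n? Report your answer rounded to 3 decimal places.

At the steady state, Δk = 0, so s·k^α = (n + δ)·k.
So s / (n + δ) = (k*)^(1−α) = 3.62^0.61 = 2.1919.
Therefore n + δ = s / 2.1919 = 0.25 / 2.1919 = 0.1141, so n = 0.1141 − 0.106 = 0.0081.

n ≈ 0.008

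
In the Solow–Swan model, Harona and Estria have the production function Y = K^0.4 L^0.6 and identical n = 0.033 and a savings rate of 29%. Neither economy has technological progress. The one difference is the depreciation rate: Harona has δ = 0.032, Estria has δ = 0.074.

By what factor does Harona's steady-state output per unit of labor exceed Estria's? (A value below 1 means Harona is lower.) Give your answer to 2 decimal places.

Steady-state y* = [s/(n + δ)]^(α/(1−α)), so the ratio is [ (s_H/(n + δ)_H) / (s_E/(n + δ)_E) ]^0.6667.
s_H/(n + δ)_H = 0.29/0.065 = 4.4615; s_E/(n + δ)_E = 0.29/0.107 = 2.7103.
Ratio = (4.4615/2.7103)^0.6667 = 1.6461^0.6667 ≈ 1.3942

ratio ≈ 1.39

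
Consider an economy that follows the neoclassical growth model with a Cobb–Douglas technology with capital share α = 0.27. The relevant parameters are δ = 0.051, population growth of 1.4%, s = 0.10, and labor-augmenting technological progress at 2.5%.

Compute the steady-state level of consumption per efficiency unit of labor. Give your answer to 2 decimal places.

Steady state requires s·f(k) = (n + g + δ)·k, i.e. s·k^α = (n + g + δ)·k.
Dividing both sides by k: k^(1−α) = s / (n + g + δ).
k^0.73 = 0.10 / (0.014 + 0.025 + 0.051) = 0.10 / 0.090 = 1.1111
k* = 1.1111^(1/0.73) ≈ 1.1552
y* = (k*)^α = 1.1552^0.27 ≈ 1.0397
c* = (1 − s)·y* = (1 − 0.10) × 1.0397 ≈ 0.9357

c* ≈ 0.94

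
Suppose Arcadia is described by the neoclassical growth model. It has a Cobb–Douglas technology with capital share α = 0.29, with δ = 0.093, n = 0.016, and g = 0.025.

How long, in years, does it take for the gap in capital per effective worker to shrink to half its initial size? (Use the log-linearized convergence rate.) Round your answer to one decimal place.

Near the steady state the convergence rate is λ = (1 − α)(n + g + δ).
λ = (1 − 0.29) × 0.134 = 0.71 × 0.134 = 0.09514
Half-life = ln 2 / λ = 0.6931 / 0.09514 ≈ 7.29 years

t_½ ≈ 7.3 years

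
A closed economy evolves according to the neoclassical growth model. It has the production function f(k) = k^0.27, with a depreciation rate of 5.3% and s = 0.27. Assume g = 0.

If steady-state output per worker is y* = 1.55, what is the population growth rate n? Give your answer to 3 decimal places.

At the steady state, Δk = 0, so s·k^α = (n + δ)·k.
Since y* = [s/(n + δ)]^(α/(1−α)), we have s/(n + δ) = (y*)^((1−α)/α) = 1.55^2.7037 = 3.2704.
Therefore n + δ = s / 3.2704 = 0.27 / 3.2704 = 0.0826, so n = 0.0826 − 0.053 = 0.0296.

n ≈ 0.030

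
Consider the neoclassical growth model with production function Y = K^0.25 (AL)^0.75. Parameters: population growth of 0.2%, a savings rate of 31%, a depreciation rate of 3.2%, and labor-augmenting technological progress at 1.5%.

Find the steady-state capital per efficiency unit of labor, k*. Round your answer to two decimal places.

k* = 11.70

Steady state requires s·f(k) = (n + g + δ)·k, i.e. s·k^α = (n + g + δ)·k.
Rearranging, k^(1−α) = s / (n + g + δ).
k^0.75 = 0.31 / (0.002 + 0.015 + 0.032) = 0.31 / 0.049 = 6.3265
k* = 6.3265^(1/0.75) ≈ 11.7009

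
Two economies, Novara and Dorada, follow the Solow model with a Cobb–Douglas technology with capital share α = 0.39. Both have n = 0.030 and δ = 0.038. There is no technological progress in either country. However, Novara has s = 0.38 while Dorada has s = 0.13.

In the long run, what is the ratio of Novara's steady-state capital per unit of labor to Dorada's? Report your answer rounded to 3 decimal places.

ratio ≈ 5.803

Steady-state k* = [s/(n + δ)]^(1/(1−α)), so the ratio is [ (s_N/(n + δ)_N) / (s_D/(n + δ)_D) ]^1.6393.
s_N/(n + δ)_N = 0.38/0.068 = 5.5882; s_D/(n + δ)_D = 0.13/0.068 = 1.9118.
Ratio = (5.5882/1.9118)^1.6393 = 2.9230^1.6393 ≈ 5.8027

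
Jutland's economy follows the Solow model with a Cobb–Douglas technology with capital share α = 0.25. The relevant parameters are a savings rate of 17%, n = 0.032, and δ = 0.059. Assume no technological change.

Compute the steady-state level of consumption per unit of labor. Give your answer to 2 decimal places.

c* = 1.02

At the steady state, Δk = 0, so s·k^α = (n + δ)·k.
Dividing both sides by k: k^(1−α) = s / (n + δ).
k^0.75 = 0.17 / (0.032 + 0.059) = 0.17 / 0.091 = 1.8681
k* = 1.8681^(1/0.75) ≈ 2.3007
y* = (k*)^α = 2.3007^0.25 ≈ 1.2316
c* = (1 − s)·y* = (1 − 0.17) × 1.2316 ≈ 1.0222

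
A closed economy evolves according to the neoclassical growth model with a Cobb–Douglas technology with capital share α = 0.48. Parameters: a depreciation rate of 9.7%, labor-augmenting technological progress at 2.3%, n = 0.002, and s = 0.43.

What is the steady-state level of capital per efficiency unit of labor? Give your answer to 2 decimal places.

At the steady state, Δk = 0, so s·k^α = (n + g + δ)·k.
Rearranging, k^(1−α) = s / (n + g + δ).
k^0.52 = 0.43 / (0.002 + 0.023 + 0.097) = 0.43 / 0.122 = 3.5246
k* = 3.5246^(1/0.52) ≈ 11.2755

k* = 11.28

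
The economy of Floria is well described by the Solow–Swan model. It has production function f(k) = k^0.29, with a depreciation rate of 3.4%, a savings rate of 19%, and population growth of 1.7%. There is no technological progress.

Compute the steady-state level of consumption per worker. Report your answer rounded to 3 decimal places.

c* ≈ 1.386

In steady state, investment equals break-even investment: s·k^α = (n + δ)·k.
Dividing both sides by k: k^(1−α) = s / (n + δ).
k^0.71 = 0.19 / (0.017 + 0.034) = 0.19 / 0.051 = 3.7255
k* = 3.7255^(1/0.71) ≈ 6.3751
y* = (k*)^α = 6.3751^0.29 ≈ 1.7112
c* = (1 − s)·y* = (1 − 0.19) × 1.7112 ≈ 1.3861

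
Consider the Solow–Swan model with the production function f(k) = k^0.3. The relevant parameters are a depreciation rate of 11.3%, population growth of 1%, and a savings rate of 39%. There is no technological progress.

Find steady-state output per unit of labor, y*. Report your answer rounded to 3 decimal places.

At the steady state, Δk = 0, so s·k^α = (n + δ)·k.
Dividing both sides by k: k^(1−α) = s / (n + δ).
k^0.7 = 0.39 / (0.010 + 0.113) = 0.39 / 0.123 = 3.1707
k* = 3.1707^(1/0.7) ≈ 5.1992
y* = (k*)^α = 5.1992^0.3 ≈ 1.6398

y* ≈ 1.640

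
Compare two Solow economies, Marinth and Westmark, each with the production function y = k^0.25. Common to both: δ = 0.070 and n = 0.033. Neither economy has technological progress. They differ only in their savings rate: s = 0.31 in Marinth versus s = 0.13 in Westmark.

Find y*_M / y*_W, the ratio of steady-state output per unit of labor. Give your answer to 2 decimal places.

y*_M / y*_W ≈ 1.34

Steady-state y* = [s/(n + δ)]^(α/(1−α)), so the ratio is [ (s_M/(n + δ)_M) / (s_W/(n + δ)_W) ]^0.3333.
s_M/(n + δ)_M = 0.31/0.103 = 3.0097; s_W/(n + δ)_W = 0.13/0.103 = 1.2621.
Ratio = (3.0097/1.2621)^0.3333 = 2.3847^0.3333 ≈ 1.3360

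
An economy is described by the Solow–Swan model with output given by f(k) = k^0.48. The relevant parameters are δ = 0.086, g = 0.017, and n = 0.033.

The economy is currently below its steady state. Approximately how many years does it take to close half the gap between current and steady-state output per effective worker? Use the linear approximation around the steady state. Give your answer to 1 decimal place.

half-life ≈ 9.8 years

Near the steady state the convergence rate is λ = (1 − α)(n + g + δ).
λ = (1 − 0.48) × 0.136 = 0.52 × 0.136 = 0.07072
Half-life = ln 2 / λ = 0.6931 / 0.07072 ≈ 9.80 years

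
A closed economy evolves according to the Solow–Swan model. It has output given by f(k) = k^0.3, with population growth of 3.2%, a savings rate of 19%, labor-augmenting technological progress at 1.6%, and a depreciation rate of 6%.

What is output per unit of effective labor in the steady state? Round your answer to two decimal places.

At the steady state, Δk = 0, so s·k^α = (n + g + δ)·k.
Dividing both sides by k: k^(1−α) = s / (n + g + δ).
k^0.7 = 0.19 / (0.032 + 0.016 + 0.060) = 0.19 / 0.108 = 1.7593
k* = 1.7593^(1/0.7) ≈ 2.2412
y* = (k*)^α = 2.2412^0.3 ≈ 1.2739

y* ≈ 1.27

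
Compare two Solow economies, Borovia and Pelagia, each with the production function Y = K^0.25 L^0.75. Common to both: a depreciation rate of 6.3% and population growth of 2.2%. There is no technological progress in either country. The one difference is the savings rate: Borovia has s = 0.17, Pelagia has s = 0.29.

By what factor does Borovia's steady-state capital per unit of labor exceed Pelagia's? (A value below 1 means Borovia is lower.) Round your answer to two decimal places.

ratio ≈ 0.49

Steady-state k* = [s/(n + δ)]^(1/(1−α)), so the ratio is [ (s_B/(n + δ)_B) / (s_P/(n + δ)_P) ]^1.3333.
s_B/(n + δ)_B = 0.17/0.085 = 2.0000; s_P/(n + δ)_P = 0.29/0.085 = 3.4118.
Ratio = (2.0000/3.4118)^1.3333 = 0.5862^1.3333 ≈ 0.4906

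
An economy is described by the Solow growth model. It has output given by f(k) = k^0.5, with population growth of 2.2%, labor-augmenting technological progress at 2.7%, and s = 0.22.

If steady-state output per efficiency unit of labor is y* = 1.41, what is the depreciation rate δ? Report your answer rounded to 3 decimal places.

δ ≈ 0.107

In steady state, investment equals break-even investment: s·k^α = (n + g + δ)·k.
Since y* = [s/(n + g + δ)]^(α/(1−α)), we have s/(n + g + δ) = (y*)^((1−α)/α) = 1.41^1 = 1.4100.
Therefore n + g + δ = s / 1.4100 = 0.22 / 1.4100 = 0.1560, so δ = 0.1560 − 0.049 = 0.1070.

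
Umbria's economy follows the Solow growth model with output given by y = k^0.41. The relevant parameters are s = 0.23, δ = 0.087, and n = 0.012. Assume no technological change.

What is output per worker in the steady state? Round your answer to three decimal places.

y* = 1.796

At the steady state, Δk = 0, so s·k^α = (n + δ)·k.
Rearranging, k^(1−α) = s / (n + δ).
k^0.59 = 0.23 / (0.012 + 0.087) = 0.23 / 0.099 = 2.3232
k* = 2.3232^(1/0.59) ≈ 4.1734
y* = (k*)^α = 4.1734^0.41 ≈ 1.7964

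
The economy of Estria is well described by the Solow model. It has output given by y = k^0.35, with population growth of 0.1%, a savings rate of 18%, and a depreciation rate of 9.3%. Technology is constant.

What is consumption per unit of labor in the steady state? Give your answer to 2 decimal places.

At the steady state, Δk = 0, so s·k^α = (n + δ)·k.
Dividing both sides by k: k^(1−α) = s / (n + δ).
k^0.65 = 0.18 / (0.001 + 0.093) = 0.18 / 0.094 = 1.9149
k* = 1.9149^(1/0.65) ≈ 2.7169
y* = (k*)^α = 2.7169^0.35 ≈ 1.4188
c* = (1 − s)·y* = (1 − 0.18) × 1.4188 ≈ 1.1634

c* ≈ 1.16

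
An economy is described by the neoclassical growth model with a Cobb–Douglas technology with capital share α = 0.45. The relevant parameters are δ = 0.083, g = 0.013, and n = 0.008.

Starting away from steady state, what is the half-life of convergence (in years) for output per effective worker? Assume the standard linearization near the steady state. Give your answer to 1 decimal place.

t_½ ≈ 12.1 years

Near the steady state the convergence rate is λ = (1 − α)(n + g + δ).
λ = (1 − 0.45) × 0.104 = 0.55 × 0.104 = 0.0572
Half-life = ln 2 / λ = 0.6931 / 0.0572 ≈ 12.12 years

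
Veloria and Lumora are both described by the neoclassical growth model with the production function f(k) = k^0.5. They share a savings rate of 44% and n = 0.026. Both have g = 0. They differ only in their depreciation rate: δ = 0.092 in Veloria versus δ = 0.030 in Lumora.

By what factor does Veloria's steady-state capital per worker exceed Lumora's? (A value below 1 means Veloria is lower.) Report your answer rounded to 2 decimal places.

Steady-state k* = [s/(n + δ)]^(1/(1−α)), so the ratio is [ (s_V/(n + δ)_V) / (s_L/(n + δ)_L) ]^2.
s_V/(n + δ)_V = 0.44/0.118 = 3.7288; s_L/(n + δ)_L = 0.44/0.056 = 7.8571.
Ratio = (3.7288/7.8571)^2 = 0.4746^2 ≈ 0.2252

ratio ≈ 0.23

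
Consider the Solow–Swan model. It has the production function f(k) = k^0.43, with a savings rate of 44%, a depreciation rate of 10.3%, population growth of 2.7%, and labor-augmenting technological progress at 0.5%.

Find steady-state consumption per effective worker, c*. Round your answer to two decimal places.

Steady state requires s·f(k) = (n + g + δ)·k, i.e. s·k^α = (n + g + δ)·k.
Dividing both sides by k: k^(1−α) = s / (n + g + δ).
k^0.57 = 0.44 / (0.027 + 0.005 + 0.103) = 0.44 / 0.135 = 3.2593
k* = 3.2593^(1/0.57) ≈ 7.9473
y* = (k*)^α = 7.9473^0.43 ≈ 2.4383
c* = (1 − s)·y* = (1 − 0.44) × 2.4383 ≈ 1.3654

c* = 1.37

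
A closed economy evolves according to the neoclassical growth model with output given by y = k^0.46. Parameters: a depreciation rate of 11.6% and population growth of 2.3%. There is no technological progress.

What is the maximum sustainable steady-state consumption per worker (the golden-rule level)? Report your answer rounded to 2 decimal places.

At the golden rule, f'(k) = n + δ, so α·k^(α−1) = n + δ and k_gold = (α/(n + δ))^(1/(1−α)).
k_gold = (0.46/0.139)^(1/0.54) = 3.3094^1.8519 ≈ 9.1733
c_gold = f(k_gold) − (n + δ)·k_gold = 2.7718 − 0.139×9.1733 ≈ 1.4967

c_gold ≈ 1.50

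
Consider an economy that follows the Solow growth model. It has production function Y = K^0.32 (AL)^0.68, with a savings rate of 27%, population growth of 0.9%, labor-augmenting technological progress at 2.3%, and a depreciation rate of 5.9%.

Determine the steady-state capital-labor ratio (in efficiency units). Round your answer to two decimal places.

k* = 4.95

In steady state, investment equals break-even investment: s·k^α = (n + g + δ)·k.
Dividing both sides by k: k^(1−α) = s / (n + g + δ).
k^0.68 = 0.27 / (0.009 + 0.023 + 0.059) = 0.27 / 0.091 = 2.9670
k* = 2.9670^(1/0.68) ≈ 4.9498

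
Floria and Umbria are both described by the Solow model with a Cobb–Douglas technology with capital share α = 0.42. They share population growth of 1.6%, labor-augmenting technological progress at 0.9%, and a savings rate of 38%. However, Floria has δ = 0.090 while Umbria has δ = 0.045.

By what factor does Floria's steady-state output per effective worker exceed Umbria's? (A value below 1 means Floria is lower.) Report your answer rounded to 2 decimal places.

Steady-state y* = [s/(n + g + δ)]^(α/(1−α)), so the ratio is [ (s_F/(n + g + δ)_F) / (s_U/(n + g + δ)_U) ]^0.7241.
s_F/(n + g + δ)_F = 0.38/0.115 = 3.3043; s_U/(n + g + δ)_U = 0.38/0.070 = 5.4286.
Ratio = (3.3043/5.4286)^0.7241 = 0.6087^0.7241 ≈ 0.6980

y*_F / y*_U ≈ 0.70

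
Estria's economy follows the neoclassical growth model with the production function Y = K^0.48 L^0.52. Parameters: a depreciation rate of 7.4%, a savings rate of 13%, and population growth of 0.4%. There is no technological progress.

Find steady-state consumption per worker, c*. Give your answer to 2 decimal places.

c* ≈ 1.39

At the steady state, Δk = 0, so s·k^α = (n + δ)·k.
Dividing both sides by k: k^(1−α) = s / (n + δ).
k^0.52 = 0.13 / (0.004 + 0.074) = 0.13 / 0.078 = 1.6667
k* = 1.6667^(1/0.52) ≈ 2.6708
y* = (k*)^α = 2.6708^0.48 ≈ 1.6025
c* = (1 − s)·y* = (1 − 0.13) × 1.6025 ≈ 1.3942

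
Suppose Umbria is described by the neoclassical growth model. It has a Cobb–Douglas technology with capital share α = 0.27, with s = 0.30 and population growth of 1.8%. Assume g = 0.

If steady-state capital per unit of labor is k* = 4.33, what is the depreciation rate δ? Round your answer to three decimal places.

In steady state, investment equals break-even investment: s·k^α = (n + δ)·k.
So s / (n + δ) = (k*)^(1−α) = 4.33^0.73 = 2.9150.
Therefore n + δ = s / 2.9150 = 0.30 / 2.9150 = 0.1029, so δ = 0.1029 − 0.018 = 0.0849.

δ ≈ 0.085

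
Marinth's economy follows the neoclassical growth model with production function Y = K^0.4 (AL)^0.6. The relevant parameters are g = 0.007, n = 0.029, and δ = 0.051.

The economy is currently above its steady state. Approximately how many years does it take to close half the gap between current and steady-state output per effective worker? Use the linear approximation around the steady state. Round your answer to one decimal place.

Near the steady state the convergence rate is λ = (1 − α)(n + g + δ).
λ = (1 − 0.4) × 0.087 = 0.6 × 0.087 = 0.0522
Half-life = ln 2 / λ = 0.6931 / 0.0522 ≈ 13.28 years

about 13.3 years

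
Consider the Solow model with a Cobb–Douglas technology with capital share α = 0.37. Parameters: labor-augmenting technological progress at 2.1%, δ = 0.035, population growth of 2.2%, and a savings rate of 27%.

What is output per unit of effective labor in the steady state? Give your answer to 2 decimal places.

y* ≈ 2.07

Steady state requires s·f(k) = (n + g + δ)·k, i.e. s·k^α = (n + g + δ)·k.
Dividing both sides by k: k^(1−α) = s / (n + g + δ).
k^0.63 = 0.27 / (0.022 + 0.021 + 0.035) = 0.27 / 0.078 = 3.4615
k* = 3.4615^(1/0.63) ≈ 7.1775
y* = (k*)^α = 7.1775^0.37 ≈ 2.0735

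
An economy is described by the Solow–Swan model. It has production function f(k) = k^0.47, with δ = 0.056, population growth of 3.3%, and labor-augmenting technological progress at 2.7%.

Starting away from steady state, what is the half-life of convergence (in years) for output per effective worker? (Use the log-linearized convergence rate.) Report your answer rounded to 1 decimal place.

t_½ ≈ 11.3 years

Near the steady state the convergence rate is λ = (1 − α)(n + g + δ).
λ = (1 − 0.47) × 0.116 = 0.53 × 0.116 = 0.06148
Half-life = ln 2 / λ = 0.6931 / 0.06148 ≈ 11.27 years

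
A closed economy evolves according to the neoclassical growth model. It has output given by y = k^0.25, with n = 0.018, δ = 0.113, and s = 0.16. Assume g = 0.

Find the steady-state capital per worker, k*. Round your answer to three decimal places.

In steady state, investment equals break-even investment: s·k^α = (n + δ)·k.
Rearranging, k^(1−α) = s / (n + δ).
k^0.75 = 0.16 / (0.018 + 0.113) = 0.16 / 0.131 = 1.2214
k* = 1.2214^(1/0.75) ≈ 1.3056

k* = 1.306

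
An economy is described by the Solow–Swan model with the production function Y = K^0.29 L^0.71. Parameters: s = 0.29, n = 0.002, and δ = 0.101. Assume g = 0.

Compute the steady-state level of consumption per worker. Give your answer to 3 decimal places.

c* ≈ 1.084

Steady state requires s·f(k) = (n + δ)·k, i.e. s·k^α = (n + δ)·k.
Rearranging, k^(1−α) = s / (n + δ).
k^0.71 = 0.29 / (0.002 + 0.101) = 0.29 / 0.103 = 2.8155
k* = 2.8155^(1/0.71) ≈ 4.2971
y* = (k*)^α = 4.2971^0.29 ≈ 1.5262
c* = (1 − s)·y* = (1 − 0.29) × 1.5262 ≈ 1.0836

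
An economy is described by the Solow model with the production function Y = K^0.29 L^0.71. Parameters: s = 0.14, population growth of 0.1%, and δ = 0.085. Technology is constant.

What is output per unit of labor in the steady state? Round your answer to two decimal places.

At the steady state, Δk = 0, so s·k^α = (n + δ)·k.
Dividing both sides by k: k^(1−α) = s / (n + δ).
k^0.71 = 0.14 / (0.001 + 0.085) = 0.14 / 0.086 = 1.6279
k* = 1.6279^(1/0.71) ≈ 1.9864
y* = (k*)^α = 1.9864^0.29 ≈ 1.2202

y* = 1.22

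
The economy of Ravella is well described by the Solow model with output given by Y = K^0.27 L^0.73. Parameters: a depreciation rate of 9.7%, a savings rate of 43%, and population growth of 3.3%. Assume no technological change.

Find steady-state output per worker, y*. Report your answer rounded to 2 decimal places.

y* ≈ 1.56

In steady state, investment equals break-even investment: s·k^α = (n + δ)·k.
Dividing both sides by k: k^(1−α) = s / (n + δ).
k^0.73 = 0.43 / (0.033 + 0.097) = 0.43 / 0.130 = 3.3077
k* = 3.3077^(1/0.73) ≈ 5.1485
y* = (k*)^α = 5.1485^0.27 ≈ 1.5565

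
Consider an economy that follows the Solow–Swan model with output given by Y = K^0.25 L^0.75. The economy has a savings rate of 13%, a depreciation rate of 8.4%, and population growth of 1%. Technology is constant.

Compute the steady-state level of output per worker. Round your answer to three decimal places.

y* = 1.114

Steady state requires s·f(k) = (n + δ)·k, i.e. s·k^α = (n + δ)·k.
Rearranging, k^(1−α) = s / (n + δ).
k^0.75 = 0.13 / (0.010 + 0.084) = 0.13 / 0.094 = 1.3830
k* = 1.3830^(1/0.75) ≈ 1.5409
y* = (k*)^α = 1.5409^0.25 ≈ 1.1141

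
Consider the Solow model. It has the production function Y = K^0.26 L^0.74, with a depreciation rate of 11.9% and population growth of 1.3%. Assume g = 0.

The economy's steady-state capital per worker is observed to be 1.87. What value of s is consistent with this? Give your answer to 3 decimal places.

s ≈ 0.210

In steady state, investment equals break-even investment: s·k^α = (n + δ)·k.
So s / (n + δ) = (k*)^(1−α) = 1.87^0.74 = 1.5891.
Therefore s = 1.5891 × (n + δ) = 1.5891 × 0.132 = 0.2098.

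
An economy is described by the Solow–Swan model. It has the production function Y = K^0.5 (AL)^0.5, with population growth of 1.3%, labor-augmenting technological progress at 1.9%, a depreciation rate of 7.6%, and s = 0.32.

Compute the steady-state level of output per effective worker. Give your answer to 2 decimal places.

In steady state, investment equals break-even investment: s·k^α = (n + g + δ)·k.
Rearranging, k^(1−α) = s / (n + g + δ).
k^0.5 = 0.32 / (0.013 + 0.019 + 0.076) = 0.32 / 0.108 = 2.9630
k* = 2.9630^(1/0.5) ≈ 8.7794
y* = (k*)^α = 8.7794^0.5 ≈ 2.9630

y* = 2.96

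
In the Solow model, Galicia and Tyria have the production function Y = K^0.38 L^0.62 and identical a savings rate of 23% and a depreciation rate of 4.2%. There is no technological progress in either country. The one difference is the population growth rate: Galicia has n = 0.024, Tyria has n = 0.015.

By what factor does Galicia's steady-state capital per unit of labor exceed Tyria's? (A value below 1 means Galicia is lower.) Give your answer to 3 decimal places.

ratio ≈ 0.789

Steady-state k* = [s/(n + δ)]^(1/(1−α)), so the ratio is [ (s_G/(n + δ)_G) / (s_T/(n + δ)_T) ]^1.6129.
s_G/(n + δ)_G = 0.23/0.066 = 3.4848; s_T/(n + δ)_T = 0.23/0.057 = 4.0351.
Ratio = (3.4848/4.0351)^1.6129 = 0.8636^1.6129 ≈ 0.7894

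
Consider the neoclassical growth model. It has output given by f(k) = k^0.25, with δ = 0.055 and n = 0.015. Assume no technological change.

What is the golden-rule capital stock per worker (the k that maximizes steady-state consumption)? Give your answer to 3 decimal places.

k_gold ≈ 5.459

The golden rule sets f'(k) = n + δ, i.e. α·k^(α−1) = n + δ.
So k^(1−α) = α / (n + δ) = 0.25 / 0.070 = 3.5714.
k_gold = 3.5714^(1/0.75) ≈ 5.4591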